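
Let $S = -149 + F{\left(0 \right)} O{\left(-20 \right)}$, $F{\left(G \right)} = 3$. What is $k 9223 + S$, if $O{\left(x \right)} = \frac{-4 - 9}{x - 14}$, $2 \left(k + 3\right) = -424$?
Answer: $- \frac{67425157}{34} \approx -1.9831 \cdot 10^{6}$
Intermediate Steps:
$k = -215$ ($k = -3 + \frac{1}{2} \left(-424\right) = -3 - 212 = -215$)
$O{\left(x \right)} = - \frac{13}{-14 + x}$
$S = - \frac{5027}{34}$ ($S = -149 + 3 \left(- \frac{13}{-14 - 20}\right) = -149 + 3 \left(- \frac{13}{-34}\right) = -149 + 3 \left(\left(-13\right) \left(- \frac{1}{34}\right)\right) = -149 + 3 \cdot \frac{13}{34} = -149 + \frac{39}{34} = - \frac{5027}{34} \approx -147.85$)
$k 9223 + S = \left(-215\right) 9223 - \frac{5027}{34} = -1982945 - \frac{5027}{34} = - \frac{67425157}{34}$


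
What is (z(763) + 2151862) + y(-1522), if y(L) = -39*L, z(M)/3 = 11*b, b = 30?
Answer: 2212210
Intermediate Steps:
z(M) = 990 (z(M) = 3*(11*30) = 3*330 = 990)
(z(763) + 2151862) + y(-1522) = (990 + 2151862) - 39*(-1522) = 2152852 + 59358 = 2212210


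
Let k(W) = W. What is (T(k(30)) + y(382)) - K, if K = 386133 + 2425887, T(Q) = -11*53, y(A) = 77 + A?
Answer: -2812144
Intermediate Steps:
T(Q) = -583
K = 2812020
(T(k(30)) + y(382)) - K = (-583 + (77 + 382)) - 1*2812020 = (-583 + 459) - 2812020 = -124 - 2812020 = -2812144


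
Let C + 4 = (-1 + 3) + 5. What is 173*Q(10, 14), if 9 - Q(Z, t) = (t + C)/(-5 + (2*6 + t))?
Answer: 29756/21 ≈ 1417.0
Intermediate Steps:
C = 3 (C = -4 + ((-1 + 3) + 5) = -4 + (2 + 5) = -4 + 7 = 3)
Q(Z, t) = 9 - (3 + t)/(7 + t) (Q(Z, t) = 9 - (t + 3)/(-5 + (2*6 + t)) = 9 - (3 + t)/(-5 + (12 + t)) = 9 - (3 + t)/(7 + t))
173*Q(10, 14) = 173*(4*(15 + 2*14)/(7 + 14)) = 173*(4*(15 + 28)/21) = 173*(4*(1/21)*43) = 173*(172/21) = 29756/21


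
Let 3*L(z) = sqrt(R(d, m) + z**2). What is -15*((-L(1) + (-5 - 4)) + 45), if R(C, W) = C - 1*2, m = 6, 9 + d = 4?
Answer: -540 + 5*I*sqrt(6) ≈ -540.0 + 12.247*I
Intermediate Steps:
d = -5 (d = -9 + 4 = -5)
R(C, W) = -2 + C (R(C, W) = C - 2 = -2 + C)
L(z) = sqrt(-7 + z**2)/3 (L(z) = sqrt((-2 - 5) + z**2)/3 = sqrt(-7 + z**2)/3)
-15*((-L(1) + (-5 - 4)) + 45) = -15*((-sqrt(-7 + 1**2)/3 + (-5 - 4)) + 45) = -15*((-sqrt(-7 + 1)/3 - 9) + 45) = -15*((-sqrt(-6)/3 - 9) + 45) = -15*((-I*sqrt(6)/3 - 9) + 45) = -15*((-9 - I*sqrt(6)/3) + 45) = -15*(36 - I*sqrt(6)/3) = -540 + 5*I*sqrt(6)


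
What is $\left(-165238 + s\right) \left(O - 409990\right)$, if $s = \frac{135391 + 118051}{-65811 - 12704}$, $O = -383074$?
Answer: $\frac{10289144935076768}{78515} \approx 1.3105 \cdot 10^{11}$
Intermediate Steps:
$s = - \frac{253442}{78515}$ ($s = \frac{253442}{-78515} = 253442 \left(- \frac{1}{78515}\right) = - \frac{253442}{78515} \approx -3.2279$)
$\left(-165238 + s\right) \left(O - 409990\right) = \left(-165238 - \frac{253442}{78515}\right) \left(-383074 - 409990\right) = \left(- \frac{12973915012}{78515}\right) \left(-793064\right) = \frac{10289144935076768}{78515}$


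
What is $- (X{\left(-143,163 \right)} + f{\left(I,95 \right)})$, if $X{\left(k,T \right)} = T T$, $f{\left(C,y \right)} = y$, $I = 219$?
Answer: $-26664$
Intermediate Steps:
$X{\left(k,T \right)} = T^{2}$
$- (X{\left(-143,163 \right)} + f{\left(I,95 \right)}) = - (163^{2} + 95) = - (26569 + 95) = \left(-1\right) 26664 = -26664$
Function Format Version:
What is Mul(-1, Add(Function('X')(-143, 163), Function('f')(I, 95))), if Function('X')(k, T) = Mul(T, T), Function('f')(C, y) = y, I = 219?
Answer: -26664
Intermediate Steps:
Function('X')(k, T) = Pow(T, 2)
Mul(-1, Add(Function('X')(-143, 163), Function('f')(I, 95))) = Mul(-1, Add(Pow(163, 2), 95)) = Mul(-1, Add(26569, 95)) = Mul(-1, 26664) = -26664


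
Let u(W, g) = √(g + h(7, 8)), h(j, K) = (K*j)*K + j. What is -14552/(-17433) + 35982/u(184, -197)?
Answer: 14552/17433 + 5997*√258/43 ≈ 2241.0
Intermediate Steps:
h(j, K) = j + j*K² (h(j, K) = j*K² + j = j + j*K²)
u(W, g) = √(455 + g) (u(W, g) = √(g + 7*(1 + 8²)) = √(g + 7*(1 + 64)) = √(g + 7*65) = √(g + 455) = √(455 + g))
-14552/(-17433) + 35982/u(184, -197) = -14552/(-17433) + 35982/(√(455 - 197)) = -14552*(-1/17433) + 35982/(√258) = 14552/17433 + 35982*(√258/258) = 14552/17433 + 5997*√258/43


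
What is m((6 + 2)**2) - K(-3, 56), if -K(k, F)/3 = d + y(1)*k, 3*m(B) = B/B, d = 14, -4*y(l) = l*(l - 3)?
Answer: 227/6 ≈ 37.833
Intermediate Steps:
y(l) = -l*(-3 + l)/4 (y(l) = -l*(l - 3)/4 = -l*(-3 + l)/4)
m(B) = 1/3 (m(B) = (B/B)/3 = (1/3)*1 = 1/3)
K(k, F) = -42 - 3*k/2 (K(k, F) = -3*(14 + ((1/4)*1*(3 - 1*1))*k) = -3*(14 + ((1/4)*1*(3 - 1))*k) = -3*(14 + ((1/4)*1*2)*k) = -3*(14 + k/2) = -42 - 3*k/2)
m((6 + 2)**2) - K(-3, 56) = 1/3 - (-42 - 3/2*(-3)) = 1/3 - (-42 + 9/2) = 1/3 - 1*(-75/2) = 1/3 + 75/2 = 227/6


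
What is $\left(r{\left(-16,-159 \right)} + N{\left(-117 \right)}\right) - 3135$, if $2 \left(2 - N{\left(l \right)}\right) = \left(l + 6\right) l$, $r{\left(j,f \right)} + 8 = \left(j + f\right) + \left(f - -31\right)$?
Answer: $- \frac{19875}{2} \approx -9937.5$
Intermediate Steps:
$r{\left(j,f \right)} = 23 + j + 2 f$ ($r{\left(j,f \right)} = -8 + \left(\left(j + f\right) + \left(f - -31\right)\right) = -8 + \left(\left(f + j\right) + \left(f + 31\right)\right) = -8 + \left(\left(f + j\right) + \left(31 + f\right)\right) = -8 + \left(31 + j + 2 f\right) = 23 + j + 2 f$)
$N{\left(l \right)} = 2 - \frac{l \left(6 + l\right)}{2}$ ($N{\left(l \right)} = 2 - \frac{\left(l + 6\right) l}{2} = 2 - \frac{\left(6 + l\right) l}{2} = 2 - \frac{l \left(6 + l\right)}{2}$)
$\left(r{\left(-16,-159 \right)} + N{\left(-117 \right)}\right) - 3135 = \left(\left(23 - 16 + 2 \left(-159\right)\right) - \left(-353 + \frac{13689}{2}\right)\right) - 3135 = \left(\left(23 - 16 - 318\right) + \left(2 + 351 - \frac{13689}{2}\right)\right) - 3135 = \left(-311 + \left(2 + 351 - \frac{13689}{2}\right)\right) - 3135 = \left(-311 - \frac{12983}{2}\right) - 3135 = - \frac{13605}{2} - 3135 = - \frac{19875}{2}$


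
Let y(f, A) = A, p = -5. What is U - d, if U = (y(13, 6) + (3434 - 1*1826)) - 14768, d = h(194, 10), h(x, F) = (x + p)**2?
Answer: -48875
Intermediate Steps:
h(x, F) = (-5 + x)**2 (h(x, F) = (x - 5)**2 = (-5 + x)**2)
d = 35721 (d = (-5 + 194)**2 = 189**2 = 35721)
U = -13154 (U = (6 + (3434 - 1*1826)) - 14768 = (6 + (3434 - 1826)) - 14768 = (6 + 1608) - 14768 = 1614 - 14768 = -13154)
U - d = -13154 - 1*35721 = -13154 - 35721 = -48875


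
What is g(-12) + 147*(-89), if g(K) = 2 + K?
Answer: -13093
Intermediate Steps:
g(-12) + 147*(-89) = (2 - 12) + 147*(-89) = -10 - 13083 = -13093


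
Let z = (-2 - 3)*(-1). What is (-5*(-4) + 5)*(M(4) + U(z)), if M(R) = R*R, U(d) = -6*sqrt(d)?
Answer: 400 - 150*sqrt(5) ≈ 64.590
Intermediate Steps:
z = 5 (z = -5*(-1) = 5)
M(R) = R**2
(-5*(-4) + 5)*(M(4) + U(z)) = (-5*(-4) + 5)*(4**2 - 6*sqrt(5)) = (20 + 5)*(16 - 6*sqrt(5)) = 25*(16 - 6*sqrt(5)) = 400 - 150*sqrt(5)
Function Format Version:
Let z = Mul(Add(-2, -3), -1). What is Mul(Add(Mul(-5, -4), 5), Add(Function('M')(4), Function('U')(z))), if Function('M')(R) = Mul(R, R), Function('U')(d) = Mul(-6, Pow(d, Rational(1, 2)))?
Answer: Add(400, Mul(-150, Pow(5, Rational(1, 2)))) ≈ 64.590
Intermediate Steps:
z = 5 (z = Mul(-5, -1) = 5)
Function('M')(R) = Pow(R, 2)
Mul(Add(Mul(-5, -4), 5), Add(Function('M')(4), Function('U')(z))) = Mul(Add(Mul(-5, -4), 5), Add(Pow(4, 2), Mul(-6, Pow(5, Rational(1, 2))))) = Mul(Add(20, 5), Add(16, Mul(-6, Pow(5, Rational(1, 2))))) = Mul(25, Add(16, Mul(-6, Pow(5, Rational(1, 2))))) = Add(400, Mul(-150, Pow(5, Rational(1, 2))))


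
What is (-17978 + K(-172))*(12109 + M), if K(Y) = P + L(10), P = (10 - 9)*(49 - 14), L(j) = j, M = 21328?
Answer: -599625721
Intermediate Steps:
P = 35 (P = 1*35 = 35)
K(Y) = 45 (K(Y) = 35 + 10 = 45)
(-17978 + K(-172))*(12109 + M) = (-17978 + 45)*(12109 + 21328) = -17933*33437 = -599625721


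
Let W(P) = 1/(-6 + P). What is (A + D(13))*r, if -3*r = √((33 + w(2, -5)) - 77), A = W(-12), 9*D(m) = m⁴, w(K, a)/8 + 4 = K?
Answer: -57121*I*√15/27 ≈ -8193.7*I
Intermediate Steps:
w(K, a) = -32 + 8*K
D(m) = m⁴/9
A = -1/18 (A = 1/(-6 - 12) = 1/(-18) = -1/18 ≈ -0.055556)
r = -2*I*√15/3 (r = -√((33 + (-32 + 8*2)) - 77)/3 = -√((33 + (-32 + 16)) - 77)/3 = -√((33 - 16) - 77)/3 = -√(17 - 77)/3 = -2*I*√15/3 ≈ -2.582*I)
(A + D(13))*r = (-1/18 + (⅑)*13⁴)*(-2*I*√15/3) = (-1/18 + (⅑)*28561)*(-2*I*√15/3) = (-1/18 + 28561/9)*(-2*I*√15/3) = 57121*(-2*I*√15/3)/18 = -57121*I*√15/27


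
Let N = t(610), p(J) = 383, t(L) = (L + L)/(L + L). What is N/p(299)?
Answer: 1/383 ≈ 0.0026110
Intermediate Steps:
t(L) = 1 (t(L) = (2*L)/((2*L)) = (2*L)*(1/(2*L)) = 1)
N = 1
N/p(299) = 1/383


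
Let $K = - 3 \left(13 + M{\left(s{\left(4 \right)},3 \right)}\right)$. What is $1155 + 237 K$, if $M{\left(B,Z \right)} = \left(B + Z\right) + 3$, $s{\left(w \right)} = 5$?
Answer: $-15909$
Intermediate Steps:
$M{\left(B,Z \right)} = 3 + B + Z$
$K = -72$ ($K = - 3 \left(13 + \left(3 + 5 + 3\right)\right) = - 3 \left(13 + 11\right) = \left(-3\right) 24 = -72$)
$1155 + 237 K = 1155 + 237 \left(-72\right) = 1155 - 17064 = -15909$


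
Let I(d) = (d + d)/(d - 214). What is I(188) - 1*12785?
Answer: -166393/13 ≈ -12799.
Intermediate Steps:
I(d) = 2*d/(-214 + d) (I(d) = (2*d)/(-214 + d) = 2*d/(-214 + d))
I(188) - 1*12785 = 2*188/(-214 + 188) - 1*12785 = 2*188/(-26) - 12785 = 2*188*(-1/26) - 12785 = -188/13 - 12785 = -166393/13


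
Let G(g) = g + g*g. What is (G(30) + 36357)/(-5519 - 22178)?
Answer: -37287/27697 ≈ -1.3462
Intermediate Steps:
G(g) = g + g²
(G(30) + 36357)/(-5519 - 22178) = (30*(1 + 30) + 36357)/(-5519 - 22178) = (30*31 + 36357)/(-27697) = (930 + 36357)*(-1/27697) = 37287*(-1/27697) = -37287/27697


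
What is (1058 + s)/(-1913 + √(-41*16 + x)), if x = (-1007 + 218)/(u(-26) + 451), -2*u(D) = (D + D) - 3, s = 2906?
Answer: -2419019108/1167612301 - 35676*I*√826210/1167612301 ≈ -2.0718 - 0.027773*I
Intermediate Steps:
u(D) = 3/2 - D (u(D) = -((D + D) - 3)/2 = -(2*D - 3)/2 = -(-3 + 2*D)/2 = 3/2 - D)
x = -526/319 (x = (-1007 + 218)/((3/2 - 1*(-26)) + 451) = -789/((3/2 + 26) + 451) = -789/(55/2 + 451) = -789/957/2 = -789*2/957 = -526/319 ≈ -1.6489)
(1058 + s)/(-1913 + √(-41*16 + x)) = (1058 + 2906)/(-1913 + √(-41*16 - 526/319)) = 3964/(-1913 + √(-656 - 526/319)) = 3964/(-1913 + √(-209790/319)) = 3964/(-1913 + 9*I*√826210/319)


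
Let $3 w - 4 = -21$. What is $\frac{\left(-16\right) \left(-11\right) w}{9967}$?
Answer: $- \frac{2992}{29901} \approx -0.10006$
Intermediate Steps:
$w = - \frac{17}{3}$ ($w = \frac{4}{3} + \frac{1}{3} \left(-21\right) = \frac{4}{3} - 7 = - \frac{17}{3} \approx -5.6667$)
$\frac{\left(-16\right) \left(-11\right) w}{9967} = \frac{\left(-16\right) \left(-11\right) \left(- \frac{17}{3}\right)}{9967} = 176 \left(- \frac{17}{3}\right) \frac{1}{9967} = \left(- \frac{2992}{3}\right) \frac{1}{9967} = - \frac{2992}{29901}$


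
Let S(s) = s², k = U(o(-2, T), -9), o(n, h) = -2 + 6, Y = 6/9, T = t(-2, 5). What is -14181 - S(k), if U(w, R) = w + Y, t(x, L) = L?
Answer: -127825/9 ≈ -14203.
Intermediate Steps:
T = 5
Y = ⅔ (Y = 6*(⅑) = ⅔ ≈ 0.66667)
o(n, h) = 4
U(w, R) = ⅔ + w (U(w, R) = w + ⅔ = ⅔ + w)
k = 14/3 (k = ⅔ + 4 = 14/3 ≈ 4.6667)
-14181 - S(k) = -14181 - (14/3)² = -14181 - 1*196/9 = -14181 - 196/9 = -127825/9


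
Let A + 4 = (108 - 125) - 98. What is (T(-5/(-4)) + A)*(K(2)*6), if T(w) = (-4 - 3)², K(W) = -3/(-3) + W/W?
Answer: -840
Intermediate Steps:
K(W) = 2 (K(W) = -3*(-⅓) + 1 = 1 + 1 = 2)
T(w) = 49 (T(w) = (-7)² = 49)
A = -119 (A = -4 + ((108 - 125) - 98) = -4 + (-17 - 98) = -4 - 115 = -119)
(T(-5/(-4)) + A)*(K(2)*6) = (49 - 119)*(2*6) = -70*12 = -840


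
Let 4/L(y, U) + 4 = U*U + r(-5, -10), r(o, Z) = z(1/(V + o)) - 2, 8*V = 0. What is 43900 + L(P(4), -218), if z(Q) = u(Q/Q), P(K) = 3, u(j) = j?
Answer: 2086084104/47519 ≈ 43900.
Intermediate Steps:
V = 0 (V = (1/8)*0 = 0)
z(Q) = 1 (z(Q) = Q/Q = 1)
r(o, Z) = -1 (r(o, Z) = 1 - 2 = -1)
L(y, U) = 4/(-5 + U**2) (L(y, U) = 4/(-4 + (U*U - 1)) = 4/(-4 + (U**2 - 1)) = 4/(-4 + (-1 + U**2)) = 4/(-5 + U**2))
43900 + L(P(4), -218) = 43900 + 4/(-5 + (-218)**2) = 43900 + 4/(-5 + 47524) = 43900 + 4/47519 = 2086084104/47519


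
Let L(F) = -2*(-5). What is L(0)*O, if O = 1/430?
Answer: 1/43 ≈ 0.023256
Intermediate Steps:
L(F) = 10
O = 1/430 ≈ 0.0023256
L(0)*O = 10*(1/430) = 1/43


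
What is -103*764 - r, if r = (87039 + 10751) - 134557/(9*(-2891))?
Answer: -4592019715/26019 ≈ -1.7649e+5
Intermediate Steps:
r = 2544532567/26019 (r = 97790 - 134557/(-26019) = 97790 - 134557*(-1/26019) = 97790 + 134557/26019 = 2544532567/26019 ≈ 97795.)
-103*764 - r = -103*764 - 1*2544532567/26019 = -78692 - 2544532567/26019 = -4592019715/26019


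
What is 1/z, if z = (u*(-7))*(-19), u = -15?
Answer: -1/1995 ≈ -0.00050125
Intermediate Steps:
z = -1995 (z = -15*(-7)*(-19) = 105*(-19) = -1995)
1/z = 1/(-1995) = -1/1995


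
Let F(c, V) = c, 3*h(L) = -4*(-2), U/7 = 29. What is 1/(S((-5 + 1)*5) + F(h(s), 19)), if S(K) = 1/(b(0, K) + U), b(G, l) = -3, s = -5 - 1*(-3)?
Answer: 600/1603 ≈ 0.37430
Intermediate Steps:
U = 203 (U = 7*29 = 203)
s = -2 (s = -5 + 3 = -2)
h(L) = 8/3 (h(L) = (-4*(-2))/3 = (1/3)*8 = 8/3)
S(K) = 1/200 (S(K) = 1/(-3 + 203) = 1/200)
1/(S((-5 + 1)*5) + F(h(s), 19)) = 1/(1/200 + 8/3) = 1/(1603/600) = 600/1603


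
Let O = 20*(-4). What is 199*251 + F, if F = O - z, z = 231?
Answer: 49638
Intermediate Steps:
O = -80
F = -311 (F = -80 - 1*231 = -80 - 231 = -311)
199*251 + F = 199*251 - 311 = 49949 - 311 = 49638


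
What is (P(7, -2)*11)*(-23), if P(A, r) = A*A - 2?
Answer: -11891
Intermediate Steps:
P(A, r) = -2 + A**2 (P(A, r) = A**2 - 2 = -2 + A**2)
(P(7, -2)*11)*(-23) = ((-2 + 7**2)*11)*(-23) = ((-2 + 49)*11)*(-23) = (47*11)*(-23) = 517*(-23) = -11891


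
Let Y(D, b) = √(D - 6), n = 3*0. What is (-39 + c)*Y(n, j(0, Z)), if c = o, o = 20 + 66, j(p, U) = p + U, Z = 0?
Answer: 47*I*√6 ≈ 115.13*I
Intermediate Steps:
j(p, U) = U + p
n = 0
Y(D, b) = √(-6 + D)
o = 86
c = 86
(-39 + c)*Y(n, j(0, Z)) = (-39 + 86)*√(-6 + 0) = 47*√(-6) = 47*(I*√6) = 47*I*√6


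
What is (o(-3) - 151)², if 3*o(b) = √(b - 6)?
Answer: (151 - I)² ≈ 22800.0 - 302.0*I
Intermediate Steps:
o(b) = √(-6 + b)/3 (o(b) = √(b - 6)/3 = √(-6 + b)/3)
(o(-3) - 151)² = (√(-6 - 3)/3 - 151)² = (√(-9)/3 - 151)² = ((3*I)/3 - 151)² = (I - 151)² = (-151 + I)²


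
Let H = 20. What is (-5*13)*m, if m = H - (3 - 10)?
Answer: -1755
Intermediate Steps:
m = 27 (m = 20 - (3 - 10) = 20 - 1*(-7) = 20 + 7 = 27)
(-5*13)*m = -5*13*27 = -65*27 = -1755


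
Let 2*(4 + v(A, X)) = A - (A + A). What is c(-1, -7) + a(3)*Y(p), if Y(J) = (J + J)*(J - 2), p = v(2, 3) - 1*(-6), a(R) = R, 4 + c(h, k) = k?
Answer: -17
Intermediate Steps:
v(A, X) = -4 - A/2 (v(A, X) = -4 + (A - (A + A))/2 = -4 + (A - 2*A)/2 = -4 + (-A)/2 = -4 - A/2)
c(h, k) = -4 + k
p = 1 (p = (-4 - 1/2*2) - 1*(-6) = (-4 - 1) + 6 = -5 + 6 = 1)
Y(J) = 2*J*(-2 + J) (Y(J) = (2*J)*(-2 + J) = 2*J*(-2 + J))
c(-1, -7) + a(3)*Y(p) = (-4 - 7) + 3*(2*1*(-2 + 1)) = -11 + 3*(2*1*(-1)) = -11 + 3*(-2) = -11 - 6 = -17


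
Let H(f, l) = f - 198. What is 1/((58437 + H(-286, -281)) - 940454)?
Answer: -1/882501 ≈ -1.1331e-6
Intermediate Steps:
H(f, l) = -198 + f
1/((58437 + H(-286, -281)) - 940454) = 1/((58437 + (-198 - 286)) - 940454) = 1/((58437 - 484) - 940454) = 1/(57953 - 940454) = 1/(-882501) = -1/882501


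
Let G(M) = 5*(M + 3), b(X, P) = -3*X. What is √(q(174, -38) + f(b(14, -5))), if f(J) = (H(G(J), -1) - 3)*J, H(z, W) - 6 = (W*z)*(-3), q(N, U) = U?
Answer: √24406 ≈ 156.22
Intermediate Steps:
G(M) = 15 + 5*M (G(M) = 5*(3 + M) = 15 + 5*M)
H(z, W) = 6 - 3*W*z (H(z, W) = 6 + (W*z)*(-3) = 6 - 3*W*z)
f(J) = J*(48 + 15*J) (f(J) = ((6 - 3*(-1)*(15 + 5*J)) - 3)*J = ((6 + (45 + 15*J)) - 3)*J = ((51 + 15*J) - 3)*J = (48 + 15*J)*J = J*(48 + 15*J))
√(q(174, -38) + f(b(14, -5))) = √(-38 + 3*(-3*14)*(16 + 5*(-3*14))) = √(-38 + 3*(-42)*(16 + 5*(-42))) = √(-38 + 3*(-42)*(16 - 210)) = √(-38 + 3*(-42)*(-194)) = √(-38 + 24444) = √24406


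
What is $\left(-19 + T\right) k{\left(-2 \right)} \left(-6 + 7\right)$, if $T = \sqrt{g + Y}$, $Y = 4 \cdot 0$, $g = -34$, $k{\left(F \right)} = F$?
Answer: $38 - 2 i \sqrt{34} \approx 38.0 - 11.662 i$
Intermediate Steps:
$Y = 0$
$T = i \sqrt{34}$ ($T = \sqrt{-34 + 0} = \sqrt{-34} = i \sqrt{34} \approx 5.8309 i$)
$\left(-19 + T\right) k{\left(-2 \right)} \left(-6 + 7\right) = \left(-19 + i \sqrt{34}\right) \left(- 2 \left(-6 + 7\right)\right) = \left(-19 + i \sqrt{34}\right) \left(\left(-2\right) 1\right) = \left(-19 + i \sqrt{34}\right) \left(-2\right) = 38 - 2 i \sqrt{34}$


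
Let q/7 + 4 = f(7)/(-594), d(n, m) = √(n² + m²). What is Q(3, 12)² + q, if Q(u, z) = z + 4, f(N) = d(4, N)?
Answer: 228 - 7*√65/594 ≈ 227.91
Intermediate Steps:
d(n, m) = √(m² + n²)
f(N) = √(16 + N²) (f(N) = √(N² + 4²) = √(N² + 16) = √(16 + N²))
Q(u, z) = 4 + z
q = -28 - 7*√65/594 (q = -28 + 7*(√(16 + 7²)/(-594)) = -28 + 7*(-√(16 + 49)/594) = -28 + 7*(-√65/594) = -28 - 7*√65/594 ≈ -28.095)
Q(3, 12)² + q = (4 + 12)² + (-28 - 7*√65/594) = 16² + (-28 - 7*√65/594) = 256 + (-28 - 7*√65/594) = 228 - 7*√65/594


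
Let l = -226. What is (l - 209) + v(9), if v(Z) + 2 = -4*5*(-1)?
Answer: -417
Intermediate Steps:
v(Z) = 18 (v(Z) = -2 - 4*5*(-1) = -2 - 20*(-1) = -2 + 20 = 18)
(l - 209) + v(9) = (-226 - 209) + 18 = -435 + 18 = -417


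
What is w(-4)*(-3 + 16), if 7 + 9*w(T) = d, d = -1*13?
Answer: -260/9 ≈ -28.889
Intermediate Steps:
d = -13
w(T) = -20/9 (w(T) = -7/9 + (⅑)*(-13) = -7/9 - 13/9 = -20/9)
w(-4)*(-3 + 16) = -20*(-3 + 16)/9 = -20/9*13 = -260/9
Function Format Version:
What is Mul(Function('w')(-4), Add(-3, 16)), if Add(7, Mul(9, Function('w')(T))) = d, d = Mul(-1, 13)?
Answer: Rational(-260, 9) ≈ -28.889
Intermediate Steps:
d = -13
Function('w')(T) = Rational(-20, 9) (Function('w')(T) = Add(Rational(-7, 9), Mul(Rational(1, 9), -13)) = Add(Rational(-7, 9), Rational(-13, 9)) = Rational(-20, 9))
Mul(Function('w')(-4), Add(-3, 16)) = Mul(Rational(-20, 9), Add(-3, 16)) = Mul(Rational(-20, 9), 13) = Rational(-260, 9)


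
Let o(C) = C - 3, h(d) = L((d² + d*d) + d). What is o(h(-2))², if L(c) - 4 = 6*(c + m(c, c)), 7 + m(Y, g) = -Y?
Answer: 1681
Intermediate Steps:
m(Y, g) = -7 - Y
L(c) = -38 (L(c) = 4 + 6*(c + (-7 - c)) = 4 + 6*(-7) = 4 - 42 = -38)
h(d) = -38
o(C) = -3 + C
o(h(-2))² = (-3 - 38)² = (-41)² = 1681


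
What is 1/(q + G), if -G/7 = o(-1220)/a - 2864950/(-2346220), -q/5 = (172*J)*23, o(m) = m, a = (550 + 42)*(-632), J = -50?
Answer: 10972801696/10852006835297895 ≈ 1.0111e-6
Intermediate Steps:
a = -374144 (a = 592*(-632) = -374144)
q = 989000 (q = -5*172*(-50)*23 = -(-43000)*23 = -5*(-197800) = 989000)
G = -94042046105/10972801696 (G = -7*(-1220/(-374144) - 2864950/(-2346220)) = -7*(-1220*(-1/374144) - 2864950*(-1/2346220)) = -7*(305/93536 + 286495/234622) = -7*13434578015/10972801696 = -94042046105/10972801696 ≈ -8.5705)
1/(q + G) = 1/(989000 - 94042046105/10972801696) = 1/(10852006835297895/10972801696) = 10972801696/10852006835297895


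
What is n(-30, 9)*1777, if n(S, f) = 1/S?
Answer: -1777/30 ≈ -59.233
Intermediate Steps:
n(-30, 9)*1777 = 1777/(-30) = -1/30*1777 = -1777/30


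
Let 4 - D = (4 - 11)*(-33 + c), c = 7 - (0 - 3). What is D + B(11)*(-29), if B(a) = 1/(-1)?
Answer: -128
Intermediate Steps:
c = 10 (c = 7 - 1*(-3) = 7 + 3 = 10)
B(a) = -1 (B(a) = 1*(-1) = -1)
D = -157 (D = 4 - (4 - 11)*(-33 + 10) = 4 - (-7)*(-23) = 4 - 1*161 = 4 - 161 = -157)
D + B(11)*(-29) = -157 - 1*(-29) = -157 + 29 = -128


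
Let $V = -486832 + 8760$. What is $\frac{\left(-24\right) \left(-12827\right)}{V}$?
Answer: $- \frac{38481}{59759} \approx -0.64394$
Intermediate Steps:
$V = -478072$
$\frac{\left(-24\right) \left(-12827\right)}{V} = \frac{\left(-24\right) \left(-12827\right)}{-478072} = 307848 \left(- \frac{1}{478072}\right) = - \frac{38481}{59759}$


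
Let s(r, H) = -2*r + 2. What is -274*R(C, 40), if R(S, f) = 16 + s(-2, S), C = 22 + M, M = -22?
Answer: -6028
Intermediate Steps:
s(r, H) = 2 - 2*r
C = 0 (C = 22 - 22 = 0)
R(S, f) = 22 (R(S, f) = 16 + (2 - 2*(-2)) = 16 + (2 + 4) = 16 + 6 = 22)
-274*R(C, 40) = -274*22 = -6028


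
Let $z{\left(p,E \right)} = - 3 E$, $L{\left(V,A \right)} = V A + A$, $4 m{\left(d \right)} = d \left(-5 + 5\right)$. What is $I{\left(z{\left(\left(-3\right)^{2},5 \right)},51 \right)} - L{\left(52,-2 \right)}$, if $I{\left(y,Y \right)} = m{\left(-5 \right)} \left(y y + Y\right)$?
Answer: $106$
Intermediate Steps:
$m{\left(d \right)} = 0$ ($m{\left(d \right)} = \frac{d \left(-5 + 5\right)}{4} = \frac{d 0}{4} = \frac{1}{4} \cdot 0 = 0$)
$L{\left(V,A \right)} = A + A V$ ($L{\left(V,A \right)} = A V + A = A + A V$)
$I{\left(y,Y \right)} = 0$ ($I{\left(y,Y \right)} = 0 \left(y y + Y\right) = 0 \left(y^{2} + Y\right) = 0 \left(Y + y^{2}\right) = 0$)
$I{\left(z{\left(\left(-3\right)^{2},5 \right)},51 \right)} - L{\left(52,-2 \right)} = 0 - - 2 \left(1 + 52\right) = 0 - \left(-2\right) 53 = 0 - -106 = 0 + 106 = 106$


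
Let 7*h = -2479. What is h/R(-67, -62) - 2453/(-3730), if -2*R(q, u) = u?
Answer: -8714369/809410 ≈ -10.766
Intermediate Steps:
h = -2479/7 (h = (1/7)*(-2479) = -2479/7 ≈ -354.14)
R(q, u) = -u/2
h/R(-67, -62) - 2453/(-3730) = -2479/(7*((-1/2*(-62)))) - 2453/(-3730) = -2479/7/31 - 2453*(-1/3730) = -2479/7*1/31 + 2453/3730 = -2479/217 + 2453/3730 = -8714369/809410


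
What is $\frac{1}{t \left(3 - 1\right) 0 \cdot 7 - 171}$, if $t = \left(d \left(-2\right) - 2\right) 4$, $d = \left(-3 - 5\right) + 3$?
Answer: $- \frac{1}{171} \approx -0.005848$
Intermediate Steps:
$d = -5$ ($d = -8 + 3 = -5$)
$t = 32$ ($t = \left(\left(-5\right) \left(-2\right) - 2\right) 4 = \left(10 - 2\right) 4 = 8 \cdot 4 = 32$)
$\frac{1}{t \left(3 - 1\right) 0 \cdot 7 - 171} = \frac{1}{32 \left(3 - 1\right) 0 \cdot 7 - 171} = \frac{1}{32 \cdot 2 \cdot 0 \cdot 7 - 171} = \frac{1}{32 \cdot 0 \cdot 7 - 171} = \frac{1}{0 \cdot 7 - 171} = \frac{1}{0 - 171} = \frac{1}{-171} = - \frac{1}{171}$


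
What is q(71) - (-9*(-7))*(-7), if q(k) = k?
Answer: 512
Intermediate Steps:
q(71) - (-9*(-7))*(-7) = 71 - (-9*(-7))*(-7) = 71 - 63*(-7) = 71 - 1*(-441) = 71 + 441 = 512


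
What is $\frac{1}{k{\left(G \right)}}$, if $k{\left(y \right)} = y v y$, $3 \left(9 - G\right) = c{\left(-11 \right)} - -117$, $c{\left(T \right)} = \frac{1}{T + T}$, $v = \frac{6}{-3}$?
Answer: $- \frac{2178}{3916441} \approx -0.00055612$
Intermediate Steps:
$v = -2$ ($v = 6 \left(- \frac{1}{3}\right) = -2$)
$c{\left(T \right)} = \frac{1}{2 T}$
$G = - \frac{1979}{66}$ ($G = 9 - \frac{\frac{1}{2 \left(-11\right)} - -117}{3} = 9 - \frac{\frac{1}{2} \left(- \frac{1}{11}\right) + 117}{3} = 9 - \frac{- \frac{1}{22} + 117}{3} = 9 - \frac{2573}{66} = - \frac{1979}{66} \approx -29.985$)
$k{\left(y \right)} = - 2 y^{2}$ ($k{\left(y \right)} = y \left(-2\right) y = - 2 y y = - 2 y^{2}$)
$\frac{1}{k{\left(G \right)}} = \frac{1}{\left(-2\right) \left(- \frac{1979}{66}\right)^{2}} = \frac{1}{\left(-2\right) \frac{3916441}{4356}} = \frac{1}{- \frac{3916441}{2178}} = - \frac{2178}{3916441}$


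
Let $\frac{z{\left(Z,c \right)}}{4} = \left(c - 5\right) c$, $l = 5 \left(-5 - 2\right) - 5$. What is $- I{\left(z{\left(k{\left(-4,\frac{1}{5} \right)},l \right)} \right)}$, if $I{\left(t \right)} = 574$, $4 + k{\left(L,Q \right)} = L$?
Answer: $-574$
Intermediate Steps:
$k{\left(L,Q \right)} = -4 + L$
$l = -40$ ($l = 5 \left(-7\right) - 5 = -35 - 5 = -40$)
$z{\left(Z,c \right)} = 4 c \left(-5 + c\right)$ ($z{\left(Z,c \right)} = 4 \left(c - 5\right) c = 4 \left(-5 + c\right) c = 4 c \left(-5 + c\right)$)
$- I{\left(z{\left(k{\left(-4,\frac{1}{5} \right)},l \right)} \right)} = \left(-1\right) 574 = -574$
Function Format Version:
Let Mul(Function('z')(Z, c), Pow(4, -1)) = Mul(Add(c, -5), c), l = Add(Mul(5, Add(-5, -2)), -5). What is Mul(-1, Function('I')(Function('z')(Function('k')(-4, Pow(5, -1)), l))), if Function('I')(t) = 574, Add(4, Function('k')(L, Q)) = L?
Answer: -574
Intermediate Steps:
Function('k')(L, Q) = Add(-4, L)
l = -40 (l = Add(Mul(5, -7), -5) = Add(-35, -5) = -40)
Function('z')(Z, c) = Mul(4, c, Add(-5, c)) (Function('z')(Z, c) = Mul(4, Mul(Add(c, -5), c)) = Mul(4, Mul(Add(-5, c), c)) = Mul(4, Mul(c, Add(-5, c))) = Mul(4, c, Add(-5, c)))
Mul(-1, Function('I')(Function('z')(Function('k')(-4, Pow(5, -1)), l))) = Mul(-1, 574) = -574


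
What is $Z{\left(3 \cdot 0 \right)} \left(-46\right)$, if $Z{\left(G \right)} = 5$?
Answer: $-230$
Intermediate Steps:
$Z{\left(3 \cdot 0 \right)} \left(-46\right) = 5 \left(-46\right) = -230$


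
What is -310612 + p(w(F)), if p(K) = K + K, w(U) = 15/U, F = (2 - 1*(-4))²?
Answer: -1863667/6 ≈ -3.1061e+5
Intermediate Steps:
F = 36 (F = (2 + 4)² = 6² = 36)
p(K) = 2*K
-310612 + p(w(F)) = -310612 + 2*(15/36) = -310612 + 2*(15*(1/36)) = -310612 + 2*(5/12) = -310612 + ⅚ = -1863667/6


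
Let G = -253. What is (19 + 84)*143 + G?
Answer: 14476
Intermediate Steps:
(19 + 84)*143 + G = (19 + 84)*143 - 253 = 103*143 - 253 = 14729 - 253 = 14476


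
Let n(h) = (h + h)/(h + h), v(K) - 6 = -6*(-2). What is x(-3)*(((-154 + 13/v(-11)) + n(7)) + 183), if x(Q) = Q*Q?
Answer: 553/2 ≈ 276.50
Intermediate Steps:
v(K) = 18 (v(K) = 6 - 6*(-2) = 6 + 12 = 18)
x(Q) = Q²
n(h) = 1 (n(h) = (2*h)/((2*h)) = (2*h)*(1/(2*h)) = 1)
x(-3)*(((-154 + 13/v(-11)) + n(7)) + 183) = (-3)²*(((-154 + 13/18) + 1) + 183) = 9*(((-154 + 13*(1/18)) + 1) + 183) = 9*(((-154 + 13/18) + 1) + 183) = 9*((-2759/18 + 1) + 183) = 9*(-2741/18 + 183) = 9*(553/18) = 553/2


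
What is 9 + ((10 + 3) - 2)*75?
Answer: 834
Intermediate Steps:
9 + ((10 + 3) - 2)*75 = 9 + (13 - 2)*75 = 9 + 11*75 = 9 + 825 = 834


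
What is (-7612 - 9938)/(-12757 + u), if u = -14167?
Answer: 8775/13462 ≈ 0.65183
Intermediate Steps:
(-7612 - 9938)/(-12757 + u) = (-7612 - 9938)/(-12757 - 14167) = -17550/(-26924) = -17550*(-1/26924) = 8775/13462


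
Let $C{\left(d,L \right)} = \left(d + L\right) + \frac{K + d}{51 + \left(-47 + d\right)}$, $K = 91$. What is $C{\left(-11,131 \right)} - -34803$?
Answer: $\frac{244381}{7} \approx 34912.0$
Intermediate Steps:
$C{\left(d,L \right)} = L + d + \frac{91 + d}{4 + d}$ ($C{\left(d,L \right)} = \left(d + L\right) + \frac{91 + d}{51 + \left(-47 + d\right)} = \left(L + d\right) + \frac{91 + d}{4 + d} = L + d + \frac{91 + d}{4 + d}$)
$C{\left(-11,131 \right)} - -34803 = \frac{91 + \left(-11\right)^{2} + 4 \cdot 131 + 5 \left(-11\right) + 131 \left(-11\right)}{4 - 11} - -34803 = \frac{91 + 121 + 524 - 55 - 1441}{-7} + 34803 = \left(- \frac{1}{7}\right) \left(-760\right) + 34803 = \frac{760}{7} + 34803 = \frac{244381}{7}$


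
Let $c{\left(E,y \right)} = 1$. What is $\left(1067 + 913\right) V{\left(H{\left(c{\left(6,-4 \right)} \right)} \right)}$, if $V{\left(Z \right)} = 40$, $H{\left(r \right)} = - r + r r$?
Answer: $79200$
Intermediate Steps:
$H{\left(r \right)} = r^{2} - r$ ($H{\left(r \right)} = - r + r^{2} = r^{2} - r$)
$\left(1067 + 913\right) V{\left(H{\left(c{\left(6,-4 \right)} \right)} \right)} = \left(1067 + 913\right) 40 = 1980 \cdot 40 = 79200$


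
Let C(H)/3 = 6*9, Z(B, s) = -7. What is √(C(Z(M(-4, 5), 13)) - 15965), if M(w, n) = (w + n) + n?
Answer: I*√15803 ≈ 125.71*I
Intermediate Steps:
M(w, n) = w + 2*n (M(w, n) = (n + w) + n = w + 2*n)
C(H) = 162 (C(H) = 3*(6*9) = 3*54 = 162)
√(C(Z(M(-4, 5), 13)) - 15965) = √(162 - 15965) = √(-15803) = I*√15803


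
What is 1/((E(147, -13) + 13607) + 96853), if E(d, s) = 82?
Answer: 1/110542 ≈ 9.0463e-6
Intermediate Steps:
1/((E(147, -13) + 13607) + 96853) = 1/((82 + 13607) + 96853) = 1/(13689 + 96853) = 1/110542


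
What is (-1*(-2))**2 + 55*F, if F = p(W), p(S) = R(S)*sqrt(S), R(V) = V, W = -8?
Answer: 4 - 880*I*sqrt(2) ≈ 4.0 - 1244.5*I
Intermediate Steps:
p(S) = S**(3/2) (p(S) = S*sqrt(S) = S**(3/2))
F = -16*I*sqrt(2) (F = (-8)**(3/2) = -16*I*sqrt(2) ≈ -22.627*I)
(-1*(-2))**2 + 55*F = (-1*(-2))**2 + 55*(-16*I*sqrt(2)) = 2**2 - 880*I*sqrt(2) = 4 - 880*I*sqrt(2)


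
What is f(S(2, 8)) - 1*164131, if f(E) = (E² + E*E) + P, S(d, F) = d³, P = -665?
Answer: -164668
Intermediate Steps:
f(E) = -665 + 2*E² (f(E) = (E² + E*E) - 665 = (E² + E²) - 665 = 2*E² - 665 = -665 + 2*E²)
f(S(2, 8)) - 1*164131 = (-665 + 2*(2³)²) - 1*164131 = (-665 + 2*8²) - 164131 = (-665 + 2*64) - 164131 = (-665 + 128) - 164131 = -537 - 164131 = -164668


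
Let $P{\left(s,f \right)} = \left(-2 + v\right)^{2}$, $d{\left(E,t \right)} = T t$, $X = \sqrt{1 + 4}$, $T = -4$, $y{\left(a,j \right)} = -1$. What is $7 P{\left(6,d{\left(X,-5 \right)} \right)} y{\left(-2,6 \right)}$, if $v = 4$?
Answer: $-28$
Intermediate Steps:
$X = \sqrt{5} \approx 2.2361$
$d{\left(E,t \right)} = - 4 t$
$P{\left(s,f \right)} = 4$ ($P{\left(s,f \right)} = \left(-2 + 4\right)^{2} = 2^{2} = 4$)
$7 P{\left(6,d{\left(X,-5 \right)} \right)} y{\left(-2,6 \right)} = 7 \cdot 4 \left(-1\right) = 28 \left(-1\right) = -28$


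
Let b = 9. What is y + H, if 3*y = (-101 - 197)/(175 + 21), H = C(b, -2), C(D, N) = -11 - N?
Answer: -2795/294 ≈ -9.5068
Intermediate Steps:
H = -9 (H = -11 - 1*(-2) = -11 + 2 = -9)
y = -149/294 (y = ((-101 - 197)/(175 + 21))/3 = (-298/196)/3 = (-298*1/196)/3 = (⅓)*(-149/98) = -149/294 ≈ -0.50680)
y + H = -149/294 - 9 = -2795/294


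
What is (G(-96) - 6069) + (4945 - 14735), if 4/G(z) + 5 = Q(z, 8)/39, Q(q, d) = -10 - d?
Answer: -1126041/71 ≈ -15860.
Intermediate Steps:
G(z) = -52/71 (G(z) = 4/(-5 + (-10 - 1*8)/39) = 4/(-5 + (-10 - 8)*(1/39)) = 4/(-5 - 18*1/39) = 4/(-5 - 6/13) = 4/(-71/13) = 4*(-13/71) = -52/71)
(G(-96) - 6069) + (4945 - 14735) = (-52/71 - 6069) + (4945 - 14735) = -430951/71 - 9790 = -1126041/71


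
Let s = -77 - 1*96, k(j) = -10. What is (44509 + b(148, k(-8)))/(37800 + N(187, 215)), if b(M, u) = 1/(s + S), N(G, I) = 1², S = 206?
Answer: 1468798/1247433 ≈ 1.1775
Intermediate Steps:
s = -173 (s = -77 - 96 = -173)
N(G, I) = 1
b(M, u) = 1/33 (b(M, u) = 1/(-173 + 206) = 1/33)
(44509 + b(148, k(-8)))/(37800 + N(187, 215)) = (44509 + 1/33)/(37800 + 1) = (1468798/33)/37801 = (1468798/33)*(1/37801) = 1468798/1247433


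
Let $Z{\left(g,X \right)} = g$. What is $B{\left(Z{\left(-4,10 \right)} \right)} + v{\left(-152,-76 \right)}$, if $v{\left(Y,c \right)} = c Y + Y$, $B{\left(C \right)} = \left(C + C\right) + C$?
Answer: $11388$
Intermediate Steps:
$B{\left(C \right)} = 3 C$ ($B{\left(C \right)} = 2 C + C = 3 C$)
$v{\left(Y,c \right)} = Y + Y c$ ($v{\left(Y,c \right)} = Y c + Y = Y + Y c$)
$B{\left(Z{\left(-4,10 \right)} \right)} + v{\left(-152,-76 \right)} = 3 \left(-4\right) - 152 \left(1 - 76\right) = -12 - -11400 = -12 + 11400 = 11388$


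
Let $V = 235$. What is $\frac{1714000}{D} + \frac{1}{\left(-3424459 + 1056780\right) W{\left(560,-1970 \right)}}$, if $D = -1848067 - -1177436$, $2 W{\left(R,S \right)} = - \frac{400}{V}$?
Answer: $- \frac{162328040720343}{63513557417960} \approx -2.5558$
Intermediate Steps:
$W{\left(R,S \right)} = - \frac{40}{47}$ ($W{\left(R,S \right)} = \frac{\left(-400\right) \frac{1}{235}}{2} = \frac{1}{2} \left(- \frac{80}{47}\right) = - \frac{40}{47}$)
$D = -670631$ ($D = -1848067 + 1177436 = -670631$)
$\frac{1714000}{D} + \frac{1}{\left(-3424459 + 1056780\right) W{\left(560,-1970 \right)}} = \frac{1714000}{-670631} + \frac{1}{\left(-3424459 + 1056780\right) \left(- \frac{40}{47}\right)} = 1714000 \left(- \frac{1}{670631}\right) + \frac{1}{-2367679} \left(- \frac{47}{40}\right) = - \frac{1714000}{670631} - - \frac{47}{94707160} = - \frac{1714000}{670631} + \frac{47}{94707160} = - \frac{162328040720343}{63513557417960}$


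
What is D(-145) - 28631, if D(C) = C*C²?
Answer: -3077256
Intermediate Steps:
D(C) = C³
D(-145) - 28631 = (-145)³ - 28631 = -3048625 - 28631 = -3077256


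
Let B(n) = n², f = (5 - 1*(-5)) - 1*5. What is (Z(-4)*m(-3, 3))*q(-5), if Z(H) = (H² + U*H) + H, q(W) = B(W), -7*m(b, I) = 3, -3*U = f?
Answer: -200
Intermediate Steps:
f = 5 (f = (5 + 5) - 5 = 10 - 5 = 5)
U = -5/3 (U = -⅓*5 = -5/3 ≈ -1.6667)
m(b, I) = -3/7 (m(b, I) = -⅐*3 = -3/7)
q(W) = W²
Z(H) = H² - 2*H/3 (Z(H) = (H² - 5*H/3) + H = H² - 2*H/3)
(Z(-4)*m(-3, 3))*q(-5) = (((⅓)*(-4)*(-2 + 3*(-4)))*(-3/7))*(-5)² = (((⅓)*(-4)*(-2 - 12))*(-3/7))*25 = (((⅓)*(-4)*(-14))*(-3/7))*25 = ((56/3)*(-3/7))*25 = -8*25 = -200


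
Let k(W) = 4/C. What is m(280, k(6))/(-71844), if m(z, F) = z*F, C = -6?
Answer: 140/53883 ≈ 0.0025982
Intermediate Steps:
k(W) = -⅔ (k(W) = 4/(-6) = 4*(-⅙) = -⅔)
m(z, F) = F*z
m(280, k(6))/(-71844) = -⅔*280/(-71844) = -560/3*(-1/71844) = 140/53883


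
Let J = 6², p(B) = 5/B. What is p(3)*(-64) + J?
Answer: -212/3 ≈ -70.667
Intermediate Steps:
J = 36
p(3)*(-64) + J = (5/3)*(-64) + 36 = -320/3 + 36 = -212/3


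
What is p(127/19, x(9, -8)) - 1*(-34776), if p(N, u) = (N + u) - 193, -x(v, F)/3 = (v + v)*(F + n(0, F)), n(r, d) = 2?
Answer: 663360/19 ≈ 34914.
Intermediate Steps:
x(v, F) = -6*v*(2 + F) (x(v, F) = -3*(v + v)*(F + 2) = -3*2*v*(2 + F) = -6*v*(2 + F))
p(N, u) = -193 + N + u
p(127/19, x(9, -8)) - 1*(-34776) = (-193 + 127/19 - 6*9*(2 - 8)) - 1*(-34776) = (-193 + 127*(1/19) - 6*9*(-6)) + 34776 = (-193 + 127/19 + 324) + 34776 = 2616/19 + 34776 = 663360/19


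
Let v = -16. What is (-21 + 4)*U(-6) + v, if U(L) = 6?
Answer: -118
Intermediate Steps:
(-21 + 4)*U(-6) + v = (-21 + 4)*6 - 16 = -17*6 - 16 = -102 - 16 = -118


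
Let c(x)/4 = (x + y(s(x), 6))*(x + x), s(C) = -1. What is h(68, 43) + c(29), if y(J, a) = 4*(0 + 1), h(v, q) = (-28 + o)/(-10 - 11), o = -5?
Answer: 53603/7 ≈ 7657.6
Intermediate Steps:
h(v, q) = 11/7 (h(v, q) = (-28 - 5)/(-10 - 11) = -33/(-21) = -33*(-1/21) = 11/7)
y(J, a) = 4 (y(J, a) = 4*1 = 4)
c(x) = 8*x*(4 + x) (c(x) = 4*((x + 4)*(x + x)) = 4*((4 + x)*(2*x)) = 4*(2*x*(4 + x)) = 8*x*(4 + x))
h(68, 43) + c(29) = 11/7 + 8*29*(4 + 29) = 11/7 + 8*29*33 = 11/7 + 7656 = 53603/7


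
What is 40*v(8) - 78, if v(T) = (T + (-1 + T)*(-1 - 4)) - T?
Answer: -1478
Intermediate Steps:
v(T) = 5 - 5*T (v(T) = (T + (-1 + T)*(-5)) - T = (T + (5 - 5*T)) - T = (5 - 4*T) - T = 5 - 5*T)
40*v(8) - 78 = 40*(5 - 5*8) - 78 = 40*(5 - 40) - 78 = 40*(-35) - 78 = -1400 - 78 = -1478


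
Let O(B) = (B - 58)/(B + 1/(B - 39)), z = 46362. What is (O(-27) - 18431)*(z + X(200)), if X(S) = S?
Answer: -1529881255006/1783 ≈ -8.5804e+8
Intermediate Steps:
O(B) = (-58 + B)/(B + 1/(-39 + B))
(O(-27) - 18431)*(z + X(200)) = ((2262 + (-27)² - 97*(-27))/(1 + (-27)² - 39*(-27)) - 18431)*(46362 + 200) = ((2262 + 729 + 2619)/(1 + 729 + 1053) - 18431)*46562 = (5610/1783 - 18431)*46562 = -32856863/1783*46562 = -1529881255006/1783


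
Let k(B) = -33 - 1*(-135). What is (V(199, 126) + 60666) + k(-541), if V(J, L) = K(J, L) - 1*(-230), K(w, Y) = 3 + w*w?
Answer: 100602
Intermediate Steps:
k(B) = 102 (k(B) = -33 + 135 = 102)
K(w, Y) = 3 + w²
V(J, L) = 233 + J² (V(J, L) = (3 + J²) - 1*(-230) = (3 + J²) + 230 = 233 + J²)
(V(199, 126) + 60666) + k(-541) = ((233 + 199²) + 60666) + 102 = ((233 + 39601) + 60666) + 102 = (39834 + 60666) + 102 = 100500 + 102 = 100602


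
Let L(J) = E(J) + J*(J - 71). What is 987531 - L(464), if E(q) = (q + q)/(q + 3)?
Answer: 376017665/467 ≈ 8.0518e+5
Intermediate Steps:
E(q) = 2*q/(3 + q) (E(q) = (2*q)/(3 + q) = 2*q/(3 + q))
L(J) = J*(-71 + J) + 2*J/(3 + J) (L(J) = 2*J/(3 + J) + J*(J - 71) = 2*J/(3 + J) + J*(-71 + J) = J*(-71 + J) + 2*J/(3 + J))
987531 - L(464) = 987531 - 464*(2 + (-71 + 464)*(3 + 464))/(3 + 464) = 987531 - 464*(2 + 393*467)/467 = 987531 - 464*(2 + 183531)/467 = 987531 - 464*183533/467 = 987531 - 1*85159312/467 = 987531 - 85159312/467 = 376017665/467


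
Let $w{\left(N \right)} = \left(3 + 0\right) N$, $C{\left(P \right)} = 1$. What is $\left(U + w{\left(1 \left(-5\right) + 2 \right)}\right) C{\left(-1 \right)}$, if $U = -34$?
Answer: $-43$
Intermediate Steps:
$w{\left(N \right)} = 3 N$
$\left(U + w{\left(1 \left(-5\right) + 2 \right)}\right) C{\left(-1 \right)} = \left(-34 + 3 \left(1 \left(-5\right) + 2\right)\right) 1 = \left(-34 + 3 \left(-5 + 2\right)\right) 1 = \left(-34 + 3 \left(-3\right)\right) 1 = \left(-34 - 9\right) 1 = \left(-43\right) 1 = -43$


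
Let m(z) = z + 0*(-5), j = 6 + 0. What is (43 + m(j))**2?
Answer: 2401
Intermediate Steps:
j = 6
m(z) = z (m(z) = z + 0 = z)
(43 + m(j))**2 = (43 + 6)**2 = 49**2 = 2401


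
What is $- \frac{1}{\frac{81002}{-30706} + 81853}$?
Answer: $- \frac{15353}{1256648608} \approx -1.2217 \cdot 10^{-5}$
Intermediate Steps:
$- \frac{1}{\frac{81002}{-30706} + 81853} = - \frac{1}{81002 \left(- \frac{1}{30706}\right) + 81853} = - \frac{1}{- \frac{40501}{15353} + 81853} = - \frac{1}{\frac{1256648608}{15353}} = \left(-1\right) \frac{15353}{1256648608} = - \frac{15353}{1256648608}$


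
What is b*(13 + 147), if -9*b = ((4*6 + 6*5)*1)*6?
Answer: -5760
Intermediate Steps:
b = -36 (b = -(4*6 + 6*5)*1*6/9 = -(24 + 30)*1*6/9 = -54*1*6/9 = -6*6 = -⅑*324 = -36)
b*(13 + 147) = -36*(13 + 147) = -36*160 = -5760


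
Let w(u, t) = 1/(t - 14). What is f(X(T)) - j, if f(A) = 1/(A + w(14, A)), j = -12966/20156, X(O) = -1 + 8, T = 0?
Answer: 190865/241872 ≈ 0.78912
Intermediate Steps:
w(u, t) = 1/(-14 + t)
X(O) = 7
j = -6483/10078 (j = -12966*1/20156 = -6483/10078 ≈ -0.64328)
f(A) = 1/(A + 1/(-14 + A))
f(X(T)) - j = (-14 + 7)/(1 + 7*(-14 + 7)) - 1*(-6483/10078) = -7/(1 + 7*(-7)) + 6483/10078 = -7/(1 - 49) + 6483/10078 = -7/(-48) + 6483/10078 = -1/48*(-7) + 6483/10078 = 7/48 + 6483/10078 = 190865/241872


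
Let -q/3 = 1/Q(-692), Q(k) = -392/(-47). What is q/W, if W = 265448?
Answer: -141/104055616 ≈ -1.3550e-6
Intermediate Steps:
Q(k) = 392/47 (Q(k) = -392*(-1/47) = 392/47)
q = -141/392 (q = -3/392/47 = -3*47/392 = -141/392 ≈ -0.35969)
q/W = -141/392/265448 = -141/392*1/265448 = -141/104055616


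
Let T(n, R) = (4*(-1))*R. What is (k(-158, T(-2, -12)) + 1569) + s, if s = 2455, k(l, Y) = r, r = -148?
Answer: 3876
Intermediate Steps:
T(n, R) = -4*R
k(l, Y) = -148
(k(-158, T(-2, -12)) + 1569) + s = (-148 + 1569) + 2455 = 1421 + 2455 = 3876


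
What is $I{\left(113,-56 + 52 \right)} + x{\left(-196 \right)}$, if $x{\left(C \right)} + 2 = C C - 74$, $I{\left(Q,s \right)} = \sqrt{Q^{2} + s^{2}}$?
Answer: $38340 + \sqrt{12785} \approx 38453.0$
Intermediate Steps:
$x{\left(C \right)} = -76 + C^{2}$ ($x{\left(C \right)} = -2 + \left(C C - 74\right) = -2 + \left(C^{2} - 74\right) = -2 + \left(-74 + C^{2}\right) = -76 + C^{2}$)
$I{\left(113,-56 + 52 \right)} + x{\left(-196 \right)} = \sqrt{113^{2} + \left(-56 + 52\right)^{2}} - \left(76 - \left(-196\right)^{2}\right) = \sqrt{12769 + \left(-4\right)^{2}} + \left(-76 + 38416\right) = \sqrt{12769 + 16} + 38340 = \sqrt{12785} + 38340 = 38340 + \sqrt{12785}$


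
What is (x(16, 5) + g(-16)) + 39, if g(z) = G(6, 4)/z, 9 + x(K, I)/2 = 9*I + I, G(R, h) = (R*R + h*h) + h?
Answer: 235/2 ≈ 117.50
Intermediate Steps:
G(R, h) = h + R² + h² (G(R, h) = (R² + h²) + h = h + R² + h²)
x(K, I) = -18 + 20*I (x(K, I) = -18 + 2*(9*I + I) = -18 + 2*(10*I) = -18 + 20*I)
g(z) = 56/z (g(z) = (4 + 6² + 4²)/z = (4 + 36 + 16)/z = 56/z)
(x(16, 5) + g(-16)) + 39 = ((-18 + 20*5) + 56/(-16)) + 39 = ((-18 + 100) + 56*(-1/16)) + 39 = (82 - 7/2) + 39 = 157/2 + 39 = 235/2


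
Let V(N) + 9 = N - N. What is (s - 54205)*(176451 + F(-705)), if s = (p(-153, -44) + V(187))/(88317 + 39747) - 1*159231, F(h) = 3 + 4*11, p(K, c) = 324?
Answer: -804050393753887/21344 ≈ -3.7671e+10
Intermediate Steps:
V(N) = -9 (V(N) = -9 + (N - N) = -9 + 0 = -9)
F(h) = 47 (F(h) = 3 + 44 = 47)
s = -6797252823/42688 (s = (324 - 9)/(88317 + 39747) - 1*159231 = 315/128064 - 159231 = 315*(1/128064) - 159231 = 105/42688 - 159231 = -6797252823/42688 ≈ -1.5923e+5)
(s - 54205)*(176451 + F(-705)) = (-6797252823/42688 - 54205)*(176451 + 47) = -9111155863/42688*176498 = -804050393753887/21344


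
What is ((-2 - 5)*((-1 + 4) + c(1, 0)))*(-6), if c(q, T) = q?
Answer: 168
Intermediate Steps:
((-2 - 5)*((-1 + 4) + c(1, 0)))*(-6) = ((-2 - 5)*((-1 + 4) + 1))*(-6) = -7*(3 + 1)*(-6) = -7*4*(-6) = -28*(-6) = 168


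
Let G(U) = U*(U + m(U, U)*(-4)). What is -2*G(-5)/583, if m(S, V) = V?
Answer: 150/583 ≈ 0.25729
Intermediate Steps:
G(U) = -3*U² (G(U) = U*(U + U*(-4)) = U*(U - 4*U) = U*(-3*U) = -3*U²)
-2*G(-5)/583 = -2*(-3*(-5)²)/583 = -2*(-3*25)/583 = -(-150)/583 = -2*(-75/583) = 150/583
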